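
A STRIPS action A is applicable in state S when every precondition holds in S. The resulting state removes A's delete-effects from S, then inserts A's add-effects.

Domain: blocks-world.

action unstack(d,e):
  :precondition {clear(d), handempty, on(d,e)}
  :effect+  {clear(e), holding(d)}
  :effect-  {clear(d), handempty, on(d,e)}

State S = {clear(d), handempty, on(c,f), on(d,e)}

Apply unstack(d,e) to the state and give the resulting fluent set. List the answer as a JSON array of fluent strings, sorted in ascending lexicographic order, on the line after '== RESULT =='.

Compute (S \ del) ∪ add:
  pre ⊆ S: {clear(d), handempty, on(d,e)} ⊆ S  — applicable
  S \ del = {on(c,f)}
  ∪ add   = {clear(e), holding(d), on(c,f)}

== RESULT ==
["clear(e)", "holding(d)", "on(c,f)"]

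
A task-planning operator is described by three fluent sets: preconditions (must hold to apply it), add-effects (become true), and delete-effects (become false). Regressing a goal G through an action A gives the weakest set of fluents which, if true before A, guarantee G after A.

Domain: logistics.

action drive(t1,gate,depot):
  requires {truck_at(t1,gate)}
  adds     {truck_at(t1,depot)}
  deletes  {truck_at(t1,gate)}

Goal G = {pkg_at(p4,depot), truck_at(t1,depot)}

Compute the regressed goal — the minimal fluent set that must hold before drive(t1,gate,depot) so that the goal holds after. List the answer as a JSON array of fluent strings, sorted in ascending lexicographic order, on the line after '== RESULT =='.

Regress:
  G ∩ del = {}  (empty — regression defined)
  G \ add = {pkg_at(p4,depot), truck_at(t1,depot)} \ {truck_at(t1,depot)} = {pkg_at(p4,depot)}
  ∪ pre   = {pkg_at(p4,depot)} ∪ {truck_at(t1,gate)}
          = {pkg_at(p4,depot), truck_at(t1,gate)}

== RESULT ==
["pkg_at(p4,depot)", "truck_at(t1,gate)"]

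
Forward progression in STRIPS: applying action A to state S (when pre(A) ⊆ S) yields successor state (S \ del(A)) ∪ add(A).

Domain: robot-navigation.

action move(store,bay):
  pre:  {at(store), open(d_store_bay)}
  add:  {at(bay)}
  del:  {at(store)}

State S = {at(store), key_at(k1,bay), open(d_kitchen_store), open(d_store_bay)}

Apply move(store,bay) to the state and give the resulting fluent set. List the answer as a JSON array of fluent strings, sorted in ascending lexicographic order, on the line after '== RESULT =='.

Progress:
  pre ⊆ S: {at(store), open(d_store_bay)} ⊆ S  — applicable
  S \ del = {key_at(k1,bay), open(d_kitchen_store), open(d_store_bay)}
  ∪ add   = {at(bay), key_at(k1,bay), open(d_kitchen_store), open(d_store_bay)}

== RESULT ==
["at(bay)", "key_at(k1,bay)", "open(d_kitchen_store)", "open(d_store_bay)"]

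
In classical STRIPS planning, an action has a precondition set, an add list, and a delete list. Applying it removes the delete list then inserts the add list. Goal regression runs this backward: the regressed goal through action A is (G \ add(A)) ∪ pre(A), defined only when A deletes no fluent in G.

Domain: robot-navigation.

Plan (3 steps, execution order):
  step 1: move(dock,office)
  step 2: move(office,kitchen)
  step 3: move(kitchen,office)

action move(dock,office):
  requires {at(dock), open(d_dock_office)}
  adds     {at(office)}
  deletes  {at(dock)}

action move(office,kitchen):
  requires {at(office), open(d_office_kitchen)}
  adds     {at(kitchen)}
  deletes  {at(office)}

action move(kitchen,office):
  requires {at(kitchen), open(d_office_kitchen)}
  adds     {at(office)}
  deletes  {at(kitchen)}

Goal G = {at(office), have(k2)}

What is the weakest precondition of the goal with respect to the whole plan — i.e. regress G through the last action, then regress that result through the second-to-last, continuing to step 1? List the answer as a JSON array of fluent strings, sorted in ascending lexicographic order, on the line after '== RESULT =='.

Regress step by step:
  through step 3 (move(kitchen,office)): drop {at(office)}, keep {have(k2)}, require {at(kitchen), open(d_office_kitchen)}
    → {at(kitchen), have(k2), open(d_office_kitchen)}
  through step 2 (move(office,kitchen)): drop {at(kitchen)}, keep {have(k2), open(d_office_kitchen)}, require {at(office), open(d_office_kitchen)}
    → {at(office), have(k2), open(d_office_kitchen)}
  through step 1 (move(dock,office)): drop {at(office)}, keep {have(k2), open(d_office_kitchen)}, require {at(dock), open(d_dock_office)}
    → {at(dock), have(k2), open(d_dock_office), open(d_office_kitchen)}

== RESULT ==
["at(dock)", "have(k2)", "open(d_dock_office)", "open(d_office_kitchen)"]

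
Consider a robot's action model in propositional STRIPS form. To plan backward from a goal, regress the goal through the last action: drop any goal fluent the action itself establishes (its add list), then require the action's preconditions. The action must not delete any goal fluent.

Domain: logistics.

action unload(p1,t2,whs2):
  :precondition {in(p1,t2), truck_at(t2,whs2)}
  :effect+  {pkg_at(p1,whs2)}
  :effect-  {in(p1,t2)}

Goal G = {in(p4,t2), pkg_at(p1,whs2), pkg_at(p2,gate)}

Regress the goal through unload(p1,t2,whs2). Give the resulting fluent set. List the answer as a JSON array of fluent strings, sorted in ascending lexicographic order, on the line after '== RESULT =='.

Compute (G \ add) ∪ pre:
  G ∩ del = {}  (empty — regression defined)
  G \ add = {in(p4,t2), pkg_at(p1,whs2), pkg_at(p2,gate)} \ {pkg_at(p1,whs2)} = {in(p4,t2), pkg_at(p2,gate)}
  ∪ pre   = {in(p4,t2), pkg_at(p2,gate)} ∪ {in(p1,t2), truck_at(t2,whs2)}
          = {in(p1,t2), in(p4,t2), pkg_at(p2,gate), truck_at(t2,whs2)}

== RESULT ==
["in(p1,t2)", "in(p4,t2)", "pkg_at(p2,gate)", "truck_at(t2,whs2)"]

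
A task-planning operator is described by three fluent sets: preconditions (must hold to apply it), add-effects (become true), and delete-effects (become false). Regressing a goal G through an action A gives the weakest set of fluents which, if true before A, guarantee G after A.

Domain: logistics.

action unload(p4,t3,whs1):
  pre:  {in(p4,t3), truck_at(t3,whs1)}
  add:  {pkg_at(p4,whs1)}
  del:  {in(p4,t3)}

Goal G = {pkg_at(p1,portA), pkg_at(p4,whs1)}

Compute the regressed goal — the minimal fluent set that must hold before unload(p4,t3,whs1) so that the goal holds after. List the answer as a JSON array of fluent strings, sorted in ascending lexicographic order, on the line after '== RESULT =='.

Compute (G \ add) ∪ pre:
  G ∩ del = {}  (empty — regression defined)
  G \ add = {pkg_at(p1,portA), pkg_at(p4,whs1)} \ {pkg_at(p4,whs1)} = {pkg_at(p1,portA)}
  ∪ pre   = {pkg_at(p1,portA)} ∪ {in(p4,t3), truck_at(t3,whs1)}
          = {in(p4,t3), pkg_at(p1,portA), truck_at(t3,whs1)}

== RESULT ==
["in(p4,t3)", "pkg_at(p1,portA)", "truck_at(t3,whs1)"]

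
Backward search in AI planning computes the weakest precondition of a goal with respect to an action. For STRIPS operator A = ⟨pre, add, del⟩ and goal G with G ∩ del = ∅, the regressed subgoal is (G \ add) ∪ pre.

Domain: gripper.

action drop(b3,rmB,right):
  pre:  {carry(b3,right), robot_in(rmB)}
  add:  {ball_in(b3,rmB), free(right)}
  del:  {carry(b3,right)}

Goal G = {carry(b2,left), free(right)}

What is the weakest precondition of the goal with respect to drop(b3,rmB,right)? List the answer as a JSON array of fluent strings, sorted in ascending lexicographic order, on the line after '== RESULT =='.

Regress:
  G ∩ del = {}  (empty — regression defined)
  G \ add = {carry(b2,left), free(right)} \ {ball_in(b3,rmB), free(right)} = {carry(b2,left)}
  ∪ pre   = {carry(b2,left)} ∪ {carry(b3,right), robot_in(rmB)}
          = {carry(b2,left), carry(b3,right), robot_in(rmB)}

== RESULT ==
["carry(b2,left)", "carry(b3,right)", "robot_in(rmB)"]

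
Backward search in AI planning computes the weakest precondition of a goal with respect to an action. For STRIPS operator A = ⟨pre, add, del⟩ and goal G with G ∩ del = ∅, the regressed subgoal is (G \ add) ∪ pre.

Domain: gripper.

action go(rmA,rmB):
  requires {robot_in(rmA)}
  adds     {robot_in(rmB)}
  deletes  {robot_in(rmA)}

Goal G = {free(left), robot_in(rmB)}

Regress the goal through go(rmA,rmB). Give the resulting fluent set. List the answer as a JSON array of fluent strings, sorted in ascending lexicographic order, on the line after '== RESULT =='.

Compute (G \ add) ∪ pre:
  G ∩ del = {}  (empty — regression defined)
  G \ add = {free(left), robot_in(rmB)} \ {robot_in(rmB)} = {free(left)}
  ∪ pre   = {free(left)} ∪ {robot_in(rmA)}
          = {free(left), robot_in(rmA)}

== RESULT ==
["free(left)", "robot_in(rmA)"]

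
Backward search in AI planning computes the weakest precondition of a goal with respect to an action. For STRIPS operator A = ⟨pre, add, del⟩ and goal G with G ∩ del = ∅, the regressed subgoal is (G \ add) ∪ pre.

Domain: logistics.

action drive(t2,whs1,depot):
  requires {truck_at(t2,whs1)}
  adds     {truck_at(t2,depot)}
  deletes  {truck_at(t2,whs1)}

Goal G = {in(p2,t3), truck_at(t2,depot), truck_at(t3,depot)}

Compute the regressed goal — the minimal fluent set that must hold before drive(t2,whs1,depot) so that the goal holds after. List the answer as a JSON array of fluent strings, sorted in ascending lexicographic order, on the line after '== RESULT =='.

Regress:
  G ∩ del = {}  (empty — regression defined)
  G \ add = {in(p2,t3), truck_at(t2,depot), truck_at(t3,depot)} \ {truck_at(t2,depot)} = {in(p2,t3), truck_at(t3,depot)}
  ∪ pre   = {in(p2,t3), truck_at(t3,depot)} ∪ {truck_at(t2,whs1)}
          = {in(p2,t3), truck_at(t2,whs1), truck_at(t3,depot)}

== RESULT ==
["in(p2,t3)", "truck_at(t2,whs1)", "truck_at(t3,depot)"]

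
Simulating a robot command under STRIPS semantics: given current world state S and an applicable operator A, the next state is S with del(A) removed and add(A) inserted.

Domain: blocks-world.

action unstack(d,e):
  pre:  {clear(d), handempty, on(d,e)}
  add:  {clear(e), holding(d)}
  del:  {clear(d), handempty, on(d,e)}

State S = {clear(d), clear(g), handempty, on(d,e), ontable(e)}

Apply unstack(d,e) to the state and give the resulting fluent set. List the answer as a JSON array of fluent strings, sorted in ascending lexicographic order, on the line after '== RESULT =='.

Compute (S \ del) ∪ add:
  pre ⊆ S: {clear(d), handempty, on(d,e)} ⊆ S  — applicable
  S \ del = {clear(g), ontable(e)}
  ∪ add   = {clear(e), clear(g), holding(d), ontable(e)}

== RESULT ==
["clear(e)", "clear(g)", "holding(d)", "ontable(e)"]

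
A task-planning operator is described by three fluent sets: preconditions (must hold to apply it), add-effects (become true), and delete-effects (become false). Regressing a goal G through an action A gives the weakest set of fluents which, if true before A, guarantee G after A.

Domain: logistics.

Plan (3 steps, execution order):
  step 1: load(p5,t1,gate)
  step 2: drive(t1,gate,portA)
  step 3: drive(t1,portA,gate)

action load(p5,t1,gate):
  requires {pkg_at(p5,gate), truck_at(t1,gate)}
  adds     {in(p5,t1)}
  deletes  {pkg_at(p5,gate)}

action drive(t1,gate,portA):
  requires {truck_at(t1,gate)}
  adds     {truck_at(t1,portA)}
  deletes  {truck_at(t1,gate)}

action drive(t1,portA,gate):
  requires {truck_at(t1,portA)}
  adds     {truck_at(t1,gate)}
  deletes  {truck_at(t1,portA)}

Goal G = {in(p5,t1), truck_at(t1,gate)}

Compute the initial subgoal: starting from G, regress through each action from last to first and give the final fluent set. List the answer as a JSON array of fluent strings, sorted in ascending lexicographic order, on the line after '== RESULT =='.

Regress step by step:
  through step 3 (drive(t1,portA,gate)): drop {truck_at(t1,gate)}, keep {in(p5,t1)}, require {truck_at(t1,portA)}
    → {in(p5,t1), truck_at(t1,portA)}
  through step 2 (drive(t1,gate,portA)): drop {truck_at(t1,portA)}, keep {in(p5,t1)}, require {truck_at(t1,gate)}
    → {in(p5,t1), truck_at(t1,gate)}
  through step 1 (load(p5,t1,gate)): drop {in(p5,t1)}, keep {truck_at(t1,gate)}, require {pkg_at(p5,gate), truck_at(t1,gate)}
    → {pkg_at(p5,gate), truck_at(t1,gate)}

== RESULT ==
["pkg_at(p5,gate)", "truck_at(t1,gate)"]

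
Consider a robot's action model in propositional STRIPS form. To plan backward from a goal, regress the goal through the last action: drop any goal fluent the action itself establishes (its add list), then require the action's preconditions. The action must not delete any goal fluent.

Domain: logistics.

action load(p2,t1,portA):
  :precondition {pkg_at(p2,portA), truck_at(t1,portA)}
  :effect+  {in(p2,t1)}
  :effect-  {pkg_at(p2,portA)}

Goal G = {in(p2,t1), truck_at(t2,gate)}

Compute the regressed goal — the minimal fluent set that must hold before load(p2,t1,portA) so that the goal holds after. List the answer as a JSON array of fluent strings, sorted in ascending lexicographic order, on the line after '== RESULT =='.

Regress:
  G ∩ del = {}  (empty — regression defined)
  G \ add = {in(p2,t1), truck_at(t2,gate)} \ {in(p2,t1)} = {truck_at(t2,gate)}
  ∪ pre   = {truck_at(t2,gate)} ∪ {pkg_at(p2,portA), truck_at(t1,portA)}
          = {pkg_at(p2,portA), truck_at(t1,portA), truck_at(t2,gate)}

== RESULT ==
["pkg_at(p2,portA)", "truck_at(t1,portA)", "truck_at(t2,gate)"]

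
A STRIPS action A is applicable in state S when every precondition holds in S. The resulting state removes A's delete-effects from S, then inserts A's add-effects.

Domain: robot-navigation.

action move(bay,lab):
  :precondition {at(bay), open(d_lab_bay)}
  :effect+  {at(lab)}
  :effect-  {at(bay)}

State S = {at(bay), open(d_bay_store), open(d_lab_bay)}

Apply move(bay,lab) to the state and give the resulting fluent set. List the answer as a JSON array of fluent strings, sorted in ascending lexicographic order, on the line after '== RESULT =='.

Progress:
  pre ⊆ S: {at(bay), open(d_lab_bay)} ⊆ S  — applicable
  S \ del = {open(d_bay_store), open(d_lab_bay)}
  ∪ add   = {at(lab), open(d_bay_store), open(d_lab_bay)}

== RESULT ==
["at(lab)", "open(d_bay_store)", "open(d_lab_bay)"]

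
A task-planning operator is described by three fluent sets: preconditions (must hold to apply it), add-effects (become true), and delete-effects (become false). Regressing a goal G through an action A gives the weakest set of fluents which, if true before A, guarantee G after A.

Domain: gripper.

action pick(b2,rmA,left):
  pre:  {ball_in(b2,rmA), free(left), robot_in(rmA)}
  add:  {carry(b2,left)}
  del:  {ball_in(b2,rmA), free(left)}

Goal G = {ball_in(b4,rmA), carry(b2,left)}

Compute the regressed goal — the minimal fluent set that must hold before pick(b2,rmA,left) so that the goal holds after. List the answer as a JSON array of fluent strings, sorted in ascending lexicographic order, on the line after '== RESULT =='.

Compute (G \ add) ∪ pre:
  G ∩ del = {}  (empty — regression defined)
  G \ add = {ball_in(b4,rmA), carry(b2,left)} \ {carry(b2,left)} = {ball_in(b4,rmA)}
  ∪ pre   = {ball_in(b4,rmA)} ∪ {ball_in(b2,rmA), free(left), robot_in(rmA)}
          = {ball_in(b2,rmA), ball_in(b4,rmA), free(left), robot_in(rmA)}

== RESULT ==
["ball_in(b2,rmA)", "ball_in(b4,rmA)", "free(left)", "robot_in(rmA)"]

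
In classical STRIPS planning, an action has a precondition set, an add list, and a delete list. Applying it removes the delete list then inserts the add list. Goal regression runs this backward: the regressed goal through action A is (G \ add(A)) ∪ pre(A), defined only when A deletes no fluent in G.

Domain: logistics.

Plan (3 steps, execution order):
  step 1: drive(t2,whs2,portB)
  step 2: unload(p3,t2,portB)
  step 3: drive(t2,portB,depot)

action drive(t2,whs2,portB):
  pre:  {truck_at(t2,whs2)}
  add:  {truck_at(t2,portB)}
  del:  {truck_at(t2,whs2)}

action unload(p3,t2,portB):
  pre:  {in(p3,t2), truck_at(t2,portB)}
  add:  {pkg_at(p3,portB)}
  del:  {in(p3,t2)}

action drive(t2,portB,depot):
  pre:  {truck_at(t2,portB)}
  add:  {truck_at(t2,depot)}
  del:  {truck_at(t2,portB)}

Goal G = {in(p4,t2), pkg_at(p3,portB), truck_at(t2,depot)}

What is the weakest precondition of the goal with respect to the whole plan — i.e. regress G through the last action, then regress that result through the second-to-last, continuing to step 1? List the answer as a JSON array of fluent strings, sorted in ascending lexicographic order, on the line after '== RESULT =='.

Work backward from the goal:
  through step 3 (drive(t2,portB,depot)): drop {truck_at(t2,depot)}, keep {in(p4,t2), pkg_at(p3,portB)}, require {truck_at(t2,portB)}
    → {in(p4,t2), pkg_at(p3,portB), truck_at(t2,portB)}
  through step 2 (unload(p3,t2,portB)): drop {pkg_at(p3,portB)}, keep {in(p4,t2), truck_at(t2,portB)}, require {in(p3,t2), truck_at(t2,portB)}
    → {in(p3,t2), in(p4,t2), truck_at(t2,portB)}
  through step 1 (drive(t2,whs2,portB)): drop {truck_at(t2,portB)}, keep {in(p3,t2), in(p4,t2)}, require {truck_at(t2,whs2)}
    → {in(p3,t2), in(p4,t2), truck_at(t2,whs2)}

== RESULT ==
["in(p3,t2)", "in(p4,t2)", "truck_at(t2,whs2)"]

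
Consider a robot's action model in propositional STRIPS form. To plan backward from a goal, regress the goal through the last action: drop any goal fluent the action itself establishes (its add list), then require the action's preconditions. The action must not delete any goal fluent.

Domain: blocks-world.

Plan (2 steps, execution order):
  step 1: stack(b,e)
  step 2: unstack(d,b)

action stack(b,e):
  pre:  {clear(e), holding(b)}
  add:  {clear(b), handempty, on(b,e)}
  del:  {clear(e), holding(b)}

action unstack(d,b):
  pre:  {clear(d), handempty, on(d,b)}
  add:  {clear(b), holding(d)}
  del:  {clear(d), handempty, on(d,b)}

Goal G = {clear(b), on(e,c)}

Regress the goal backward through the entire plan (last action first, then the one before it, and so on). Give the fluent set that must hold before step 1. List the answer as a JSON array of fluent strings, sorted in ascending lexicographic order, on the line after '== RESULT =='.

Work backward from the goal:
  through step 2 (unstack(d,b)): drop {clear(b)}, keep {on(e,c)}, require {clear(d), handempty, on(d,b)}
    → {clear(d), handempty, on(d,b), on(e,c)}
  through step 1 (stack(b,e)): drop {handempty}, keep {clear(d), on(d,b), on(e,c)}, require {clear(e), holding(b)}
    → {clear(d), clear(e), holding(b), on(d,b), on(e,c)}

== RESULT ==
["clear(d)", "clear(e)", "holding(b)", "on(d,b)", "on(e,c)"]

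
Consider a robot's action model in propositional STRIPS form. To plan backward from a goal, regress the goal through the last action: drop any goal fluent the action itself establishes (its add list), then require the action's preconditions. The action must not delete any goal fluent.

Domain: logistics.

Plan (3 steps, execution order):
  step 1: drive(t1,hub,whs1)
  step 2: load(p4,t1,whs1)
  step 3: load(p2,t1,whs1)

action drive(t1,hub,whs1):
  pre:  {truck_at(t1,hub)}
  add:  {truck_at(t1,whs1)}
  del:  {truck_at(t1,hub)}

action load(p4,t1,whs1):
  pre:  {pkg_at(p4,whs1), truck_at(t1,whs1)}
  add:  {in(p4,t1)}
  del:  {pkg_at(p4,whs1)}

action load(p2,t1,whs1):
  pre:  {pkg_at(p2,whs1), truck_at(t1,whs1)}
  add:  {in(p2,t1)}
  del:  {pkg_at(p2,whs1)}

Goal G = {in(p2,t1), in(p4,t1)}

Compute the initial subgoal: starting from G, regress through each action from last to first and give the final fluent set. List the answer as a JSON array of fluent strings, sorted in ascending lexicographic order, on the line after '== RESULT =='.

Work backward from the goal:
  through step 3 (load(p2,t1,whs1)): drop {in(p2,t1)}, keep {in(p4,t1)}, require {pkg_at(p2,whs1), truck_at(t1,whs1)}
    → {in(p4,t1), pkg_at(p2,whs1), truck_at(t1,whs1)}
  through step 2 (load(p4,t1,whs1)): drop {in(p4,t1)}, keep {pkg_at(p2,whs1), truck_at(t1,whs1)}, require {pkg_at(p4,whs1), truck_at(t1,whs1)}
    → {pkg_at(p2,whs1), pkg_at(p4,whs1), truck_at(t1,whs1)}
  through step 1 (drive(t1,hub,whs1)): drop {truck_at(t1,whs1)}, keep {pkg_at(p2,whs1), pkg_at(p4,whs1)}, require {truck_at(t1,hub)}
    → {pkg_at(p2,whs1), pkg_at(p4,whs1), truck_at(t1,hub)}

== RESULT ==
["pkg_at(p2,whs1)", "pkg_at(p4,whs1)", "truck_at(t1,hub)"]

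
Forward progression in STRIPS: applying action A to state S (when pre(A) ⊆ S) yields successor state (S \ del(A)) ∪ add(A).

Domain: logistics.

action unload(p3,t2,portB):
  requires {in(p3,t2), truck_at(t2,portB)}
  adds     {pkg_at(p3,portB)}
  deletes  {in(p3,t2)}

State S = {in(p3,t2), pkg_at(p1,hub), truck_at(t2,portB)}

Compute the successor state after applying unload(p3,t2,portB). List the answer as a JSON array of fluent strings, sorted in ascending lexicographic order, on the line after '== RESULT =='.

Progress:
  pre ⊆ S: {in(p3,t2), truck_at(t2,portB)} ⊆ S  — applicable
  S \ del = {pkg_at(p1,hub), truck_at(t2,portB)}
  ∪ add   = {pkg_at(p1,hub), pkg_at(p3,portB), truck_at(t2,portB)}

== RESULT ==
["pkg_at(p1,hub)", "pkg_at(p3,portB)", "truck_at(t2,portB)"]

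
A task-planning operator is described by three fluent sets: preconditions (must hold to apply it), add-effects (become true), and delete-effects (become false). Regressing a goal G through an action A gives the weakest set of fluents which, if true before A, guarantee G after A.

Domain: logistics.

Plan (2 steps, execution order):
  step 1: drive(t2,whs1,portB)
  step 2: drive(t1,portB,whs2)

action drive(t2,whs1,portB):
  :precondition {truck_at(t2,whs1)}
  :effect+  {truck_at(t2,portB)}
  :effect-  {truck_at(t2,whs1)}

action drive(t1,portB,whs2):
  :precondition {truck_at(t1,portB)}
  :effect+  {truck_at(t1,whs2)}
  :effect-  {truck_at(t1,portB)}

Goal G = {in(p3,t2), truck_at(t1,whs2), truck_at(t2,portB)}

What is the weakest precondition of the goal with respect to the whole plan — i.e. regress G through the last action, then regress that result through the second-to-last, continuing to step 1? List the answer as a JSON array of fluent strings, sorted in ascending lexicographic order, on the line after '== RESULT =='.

Regress step by step:
  through step 2 (drive(t1,portB,whs2)): drop {truck_at(t1,whs2)}, keep {in(p3,t2), truck_at(t2,portB)}, require {truck_at(t1,portB)}
    → {in(p3,t2), truck_at(t1,portB), truck_at(t2,portB)}
  through step 1 (drive(t2,whs1,portB)): drop {truck_at(t2,portB)}, keep {in(p3,t2), truck_at(t1,portB)}, require {truck_at(t2,whs1)}
    → {in(p3,t2), truck_at(t1,portB), truck_at(t2,whs1)}

== RESULT ==
["in(p3,t2)", "truck_at(t1,portB)", "truck_at(t2,whs1)"]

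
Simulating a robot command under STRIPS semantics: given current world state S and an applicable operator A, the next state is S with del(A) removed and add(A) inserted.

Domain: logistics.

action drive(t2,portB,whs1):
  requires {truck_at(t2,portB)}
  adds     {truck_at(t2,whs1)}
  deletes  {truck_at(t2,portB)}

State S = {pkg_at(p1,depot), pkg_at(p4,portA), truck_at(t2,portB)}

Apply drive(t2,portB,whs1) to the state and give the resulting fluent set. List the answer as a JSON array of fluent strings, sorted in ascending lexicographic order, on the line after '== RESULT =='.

Compute (S \ del) ∪ add:
  pre ⊆ S: {truck_at(t2,portB)} ⊆ S  — applicable
  S \ del = {pkg_at(p1,depot), pkg_at(p4,portA)}
  ∪ add   = {pkg_at(p1,depot), pkg_at(p4,portA), truck_at(t2,whs1)}

== RESULT ==
["pkg_at(p1,depot)", "pkg_at(p4,portA)", "truck_at(t2,whs1)"]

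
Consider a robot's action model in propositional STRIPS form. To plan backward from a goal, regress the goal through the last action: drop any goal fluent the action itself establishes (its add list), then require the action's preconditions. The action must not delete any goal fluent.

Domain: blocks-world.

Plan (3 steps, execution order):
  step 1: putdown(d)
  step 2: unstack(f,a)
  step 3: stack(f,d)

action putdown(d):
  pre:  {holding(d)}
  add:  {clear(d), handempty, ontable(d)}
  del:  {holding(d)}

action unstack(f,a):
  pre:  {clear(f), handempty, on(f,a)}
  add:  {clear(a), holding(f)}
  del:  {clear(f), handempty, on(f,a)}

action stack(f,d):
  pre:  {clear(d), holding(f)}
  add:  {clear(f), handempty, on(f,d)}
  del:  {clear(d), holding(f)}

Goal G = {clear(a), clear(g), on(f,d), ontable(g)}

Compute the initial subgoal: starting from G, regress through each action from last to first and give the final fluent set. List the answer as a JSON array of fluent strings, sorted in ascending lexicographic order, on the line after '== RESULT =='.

Regress step by step:
  through step 3 (stack(f,d)): drop {on(f,d)}, keep {clear(a), clear(g), ontable(g)}, require {clear(d), holding(f)}
    → {clear(a), clear(d), clear(g), holding(f), ontable(g)}
  through step 2 (unstack(f,a)): drop {clear(a), holding(f)}, keep {clear(d), clear(g), ontable(g)}, require {clear(f), handempty, on(f,a)}
    → {clear(d), clear(f), clear(g), handempty, on(f,a), ontable(g)}
  through step 1 (putdown(d)): drop {clear(d), handempty}, keep {clear(f), clear(g), on(f,a), ontable(g)}, require {holding(d)}
    → {clear(f), clear(g), holding(d), on(f,a), ontable(g)}

== RESULT ==
["clear(f)", "clear(g)", "holding(d)", "on(f,a)", "ontable(g)"]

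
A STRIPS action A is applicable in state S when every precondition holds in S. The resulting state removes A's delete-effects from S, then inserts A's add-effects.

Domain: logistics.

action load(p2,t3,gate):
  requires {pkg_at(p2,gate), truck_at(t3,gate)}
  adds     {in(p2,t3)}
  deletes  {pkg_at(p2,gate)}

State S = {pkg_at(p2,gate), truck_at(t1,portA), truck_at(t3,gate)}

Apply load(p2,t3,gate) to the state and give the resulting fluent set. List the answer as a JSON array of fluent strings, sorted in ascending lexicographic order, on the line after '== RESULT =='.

Compute (S \ del) ∪ add:
  pre ⊆ S: {pkg_at(p2,gate), truck_at(t3,gate)} ⊆ S  — applicable
  S \ del = {truck_at(t1,portA), truck_at(t3,gate)}
  ∪ add   = {in(p2,t3), truck_at(t1,portA), truck_at(t3,gate)}

== RESULT ==
["in(p2,t3)", "truck_at(t1,portA)", "truck_at(t3,gate)"]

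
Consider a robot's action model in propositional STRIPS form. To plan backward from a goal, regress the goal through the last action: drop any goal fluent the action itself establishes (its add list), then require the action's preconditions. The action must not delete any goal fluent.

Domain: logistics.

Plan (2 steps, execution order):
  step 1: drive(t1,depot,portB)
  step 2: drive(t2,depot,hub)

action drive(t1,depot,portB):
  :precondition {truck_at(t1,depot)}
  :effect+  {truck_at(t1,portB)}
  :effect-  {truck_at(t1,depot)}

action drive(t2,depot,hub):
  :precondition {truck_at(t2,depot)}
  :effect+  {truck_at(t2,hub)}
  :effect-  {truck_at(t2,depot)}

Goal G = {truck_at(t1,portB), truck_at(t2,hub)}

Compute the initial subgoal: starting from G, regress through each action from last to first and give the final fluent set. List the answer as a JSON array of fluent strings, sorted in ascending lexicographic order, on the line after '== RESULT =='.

Regress step by step:
  through step 2 (drive(t2,depot,hub)): drop {truck_at(t2,hub)}, keep {truck_at(t1,portB)}, require {truck_at(t2,depot)}
    → {truck_at(t1,portB), truck_at(t2,depot)}
  through step 1 (drive(t1,depot,portB)): drop {truck_at(t1,portB)}, keep {truck_at(t2,depot)}, require {truck_at(t1,depot)}
    → {truck_at(t1,depot), truck_at(t2,depot)}

== RESULT ==
["truck_at(t1,depot)", "truck_at(t2,depot)"]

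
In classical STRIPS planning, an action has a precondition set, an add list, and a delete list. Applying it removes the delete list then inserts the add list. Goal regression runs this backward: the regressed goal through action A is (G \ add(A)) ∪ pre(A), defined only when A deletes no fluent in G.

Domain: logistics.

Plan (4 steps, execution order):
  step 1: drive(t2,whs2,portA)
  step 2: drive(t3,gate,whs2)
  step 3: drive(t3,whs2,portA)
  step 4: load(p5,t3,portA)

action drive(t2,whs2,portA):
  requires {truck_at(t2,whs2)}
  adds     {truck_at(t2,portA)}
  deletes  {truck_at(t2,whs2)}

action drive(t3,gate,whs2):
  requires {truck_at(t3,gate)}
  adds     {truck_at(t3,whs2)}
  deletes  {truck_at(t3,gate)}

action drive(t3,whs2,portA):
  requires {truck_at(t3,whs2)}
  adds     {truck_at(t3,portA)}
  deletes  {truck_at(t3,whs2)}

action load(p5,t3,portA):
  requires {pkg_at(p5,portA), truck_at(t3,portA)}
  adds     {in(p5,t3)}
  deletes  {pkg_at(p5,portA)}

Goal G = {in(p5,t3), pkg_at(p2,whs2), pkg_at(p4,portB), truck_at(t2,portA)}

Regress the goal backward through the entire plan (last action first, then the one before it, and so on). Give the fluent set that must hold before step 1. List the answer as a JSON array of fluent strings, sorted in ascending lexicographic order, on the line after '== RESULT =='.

Regress step by step:
  through step 4 (load(p5,t3,portA)): drop {in(p5,t3)}, keep {pkg_at(p2,whs2), pkg_at(p4,portB), truck_at(t2,portA)}, require {pkg_at(p5,portA), truck_at(t3,portA)}
    → {pkg_at(p2,whs2), pkg_at(p4,portB), pkg_at(p5,portA), truck_at(t2,portA), truck_at(t3,portA)}
  through step 3 (drive(t3,whs2,portA)): drop {truck_at(t3,portA)}, keep {pkg_at(p2,whs2), pkg_at(p4,portB), pkg_at(p5,portA), truck_at(t2,portA)}, require {truck_at(t3,whs2)}
    → {pkg_at(p2,whs2), pkg_at(p4,portB), pkg_at(p5,portA), truck_at(t2,portA), truck_at(t3,whs2)}
  through step 2 (drive(t3,gate,whs2)): drop {truck_at(t3,whs2)}, keep {pkg_at(p2,whs2), pkg_at(p4,portB), pkg_at(p5,portA), truck_at(t2,portA)}, require {truck_at(t3,gate)}
    → {pkg_at(p2,whs2), pkg_at(p4,portB), pkg_at(p5,portA), truck_at(t2,portA), truck_at(t3,gate)}
  through step 1 (drive(t2,whs2,portA)): drop {truck_at(t2,portA)}, keep {pkg_at(p2,whs2), pkg_at(p4,portB), pkg_at(p5,portA), truck_at(t3,gate)}, require {truck_at(t2,whs2)}
    → {pkg_at(p2,whs2), pkg_at(p4,portB), pkg_at(p5,portA), truck_at(t2,whs2), truck_at(t3,gate)}

== RESULT ==
["pkg_at(p2,whs2)", "pkg_at(p4,portB)", "pkg_at(p5,portA)", "truck_at(t2,whs2)", "truck_at(t3,gate)"]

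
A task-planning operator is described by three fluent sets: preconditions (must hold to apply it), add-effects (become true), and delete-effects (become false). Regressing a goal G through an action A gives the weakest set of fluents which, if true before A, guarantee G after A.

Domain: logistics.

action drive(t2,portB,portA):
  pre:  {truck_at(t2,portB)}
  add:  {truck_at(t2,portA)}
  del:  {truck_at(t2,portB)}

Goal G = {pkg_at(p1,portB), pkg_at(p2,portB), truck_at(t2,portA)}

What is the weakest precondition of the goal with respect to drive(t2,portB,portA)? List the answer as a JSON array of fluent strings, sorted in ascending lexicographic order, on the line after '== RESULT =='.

Compute (G \ add) ∪ pre:
  G ∩ del = {}  (empty — regression defined)
  G \ add = {pkg_at(p1,portB), pkg_at(p2,portB), truck_at(t2,portA)} \ {truck_at(t2,portA)} = {pkg_at(p1,portB), pkg_at(p2,portB)}
  ∪ pre   = {pkg_at(p1,portB), pkg_at(p2,portB)} ∪ {truck_at(t2,portB)}
          = {pkg_at(p1,portB), pkg_at(p2,portB), truck_at(t2,portB)}

== RESULT ==
["pkg_at(p1,portB)", "pkg_at(p2,portB)", "truck_at(t2,portB)"]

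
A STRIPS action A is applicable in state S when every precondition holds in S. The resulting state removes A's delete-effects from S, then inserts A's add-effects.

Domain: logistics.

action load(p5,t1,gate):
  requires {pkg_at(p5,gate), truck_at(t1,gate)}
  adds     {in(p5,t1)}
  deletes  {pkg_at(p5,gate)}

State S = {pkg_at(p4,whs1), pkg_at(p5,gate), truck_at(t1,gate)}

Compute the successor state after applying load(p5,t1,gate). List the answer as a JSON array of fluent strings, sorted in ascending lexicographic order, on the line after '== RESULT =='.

Progress:
  pre ⊆ S: {pkg_at(p5,gate), truck_at(t1,gate)} ⊆ S  — applicable
  S \ del = {pkg_at(p4,whs1), truck_at(t1,gate)}
  ∪ add   = {in(p5,t1), pkg_at(p4,whs1), truck_at(t1,gate)}

== RESULT ==
["in(p5,t1)", "pkg_at(p4,whs1)", "truck_at(t1,gate)"]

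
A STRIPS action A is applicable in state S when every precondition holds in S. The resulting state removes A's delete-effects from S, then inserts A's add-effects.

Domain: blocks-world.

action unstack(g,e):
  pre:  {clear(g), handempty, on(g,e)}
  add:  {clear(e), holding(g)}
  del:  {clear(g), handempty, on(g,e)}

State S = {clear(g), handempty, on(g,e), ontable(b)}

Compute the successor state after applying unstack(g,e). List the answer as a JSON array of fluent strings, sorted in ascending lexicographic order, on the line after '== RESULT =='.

Compute (S \ del) ∪ add:
  pre ⊆ S: {clear(g), handempty, on(g,e)} ⊆ S  — applicable
  S \ del = {ontable(b)}
  ∪ add   = {clear(e), holding(g), ontable(b)}

== RESULT ==
["clear(e)", "holding(g)", "ontable(b)"]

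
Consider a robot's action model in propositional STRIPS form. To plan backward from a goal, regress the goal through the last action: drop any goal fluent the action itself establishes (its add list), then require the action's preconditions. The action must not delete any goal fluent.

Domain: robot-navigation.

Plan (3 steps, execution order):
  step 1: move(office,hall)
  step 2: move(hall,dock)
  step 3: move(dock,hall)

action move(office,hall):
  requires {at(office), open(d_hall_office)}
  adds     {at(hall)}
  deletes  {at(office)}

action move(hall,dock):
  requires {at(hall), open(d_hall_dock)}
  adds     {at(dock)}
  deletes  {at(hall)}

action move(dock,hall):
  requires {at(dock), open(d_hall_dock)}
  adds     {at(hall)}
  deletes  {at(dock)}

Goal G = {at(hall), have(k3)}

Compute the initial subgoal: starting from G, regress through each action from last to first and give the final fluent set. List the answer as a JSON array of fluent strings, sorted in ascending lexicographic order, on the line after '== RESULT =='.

Work backward from the goal:
  through step 3 (move(dock,hall)): drop {at(hall)}, keep {have(k3)}, require {at(dock), open(d_hall_dock)}
    → {at(dock), have(k3), open(d_hall_dock)}
  through step 2 (move(hall,dock)): drop {at(dock)}, keep {have(k3), open(d_hall_dock)}, require {at(hall), open(d_hall_dock)}
    → {at(hall), have(k3), open(d_hall_dock)}
  through step 1 (move(office,hall)): drop {at(hall)}, keep {have(k3), open(d_hall_dock)}, require {at(office), open(d_hall_office)}
    → {at(office), have(k3), open(d_hall_dock), open(d_hall_office)}

== RESULT ==
["at(office)", "have(k3)", "open(d_hall_dock)", "open(d_hall_office)"]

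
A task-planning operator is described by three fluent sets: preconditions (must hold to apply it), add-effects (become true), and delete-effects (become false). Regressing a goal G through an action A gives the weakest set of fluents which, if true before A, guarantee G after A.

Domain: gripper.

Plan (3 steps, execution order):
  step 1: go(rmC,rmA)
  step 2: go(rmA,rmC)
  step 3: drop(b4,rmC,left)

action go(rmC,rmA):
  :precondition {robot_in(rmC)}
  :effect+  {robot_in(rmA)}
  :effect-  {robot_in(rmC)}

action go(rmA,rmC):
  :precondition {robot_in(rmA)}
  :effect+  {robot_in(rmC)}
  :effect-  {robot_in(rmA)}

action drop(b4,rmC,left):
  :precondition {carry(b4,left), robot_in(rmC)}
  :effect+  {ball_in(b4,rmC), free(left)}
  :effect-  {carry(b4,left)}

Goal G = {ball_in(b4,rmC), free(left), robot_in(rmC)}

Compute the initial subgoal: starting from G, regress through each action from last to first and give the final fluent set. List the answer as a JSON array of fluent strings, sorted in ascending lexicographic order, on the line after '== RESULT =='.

Regress step by step:
  through step 3 (drop(b4,rmC,left)): drop {ball_in(b4,rmC), free(left)}, keep {robot_in(rmC)}, require {carry(b4,left), robot_in(rmC)}
    → {carry(b4,left), robot_in(rmC)}
  through step 2 (go(rmA,rmC)): drop {robot_in(rmC)}, keep {carry(b4,left)}, require {robot_in(rmA)}
    → {carry(b4,left), robot_in(rmA)}
  through step 1 (go(rmC,rmA)): drop {robot_in(rmA)}, keep {carry(b4,left)}, require {robot_in(rmC)}
    → {carry(b4,left), robot_in(rmC)}

== RESULT ==
["carry(b4,left)", "robot_in(rmC)"]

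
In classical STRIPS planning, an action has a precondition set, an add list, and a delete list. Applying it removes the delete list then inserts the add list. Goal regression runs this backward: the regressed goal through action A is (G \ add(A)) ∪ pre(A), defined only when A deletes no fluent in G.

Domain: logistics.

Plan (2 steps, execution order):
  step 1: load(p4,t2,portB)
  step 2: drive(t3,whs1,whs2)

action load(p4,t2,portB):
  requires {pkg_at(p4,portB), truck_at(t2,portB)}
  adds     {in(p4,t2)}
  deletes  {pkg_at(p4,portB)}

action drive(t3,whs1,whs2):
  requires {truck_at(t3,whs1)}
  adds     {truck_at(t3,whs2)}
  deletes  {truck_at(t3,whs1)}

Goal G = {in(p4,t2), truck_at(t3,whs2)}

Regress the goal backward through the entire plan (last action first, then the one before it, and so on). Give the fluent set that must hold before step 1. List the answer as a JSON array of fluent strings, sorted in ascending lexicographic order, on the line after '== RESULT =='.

Work backward from the goal:
  through step 2 (drive(t3,whs1,whs2)): drop {truck_at(t3,whs2)}, keep {in(p4,t2)}, require {truck_at(t3,whs1)}
    → {in(p4,t2), truck_at(t3,whs1)}
  through step 1 (load(p4,t2,portB)): drop {in(p4,t2)}, keep {truck_at(t3,whs1)}, require {pkg_at(p4,portB), truck_at(t2,portB)}
    → {pkg_at(p4,portB), truck_at(t2,portB), truck_at(t3,whs1)}

== RESULT ==
["pkg_at(p4,portB)", "truck_at(t2,portB)", "truck_at(t3,whs1)"]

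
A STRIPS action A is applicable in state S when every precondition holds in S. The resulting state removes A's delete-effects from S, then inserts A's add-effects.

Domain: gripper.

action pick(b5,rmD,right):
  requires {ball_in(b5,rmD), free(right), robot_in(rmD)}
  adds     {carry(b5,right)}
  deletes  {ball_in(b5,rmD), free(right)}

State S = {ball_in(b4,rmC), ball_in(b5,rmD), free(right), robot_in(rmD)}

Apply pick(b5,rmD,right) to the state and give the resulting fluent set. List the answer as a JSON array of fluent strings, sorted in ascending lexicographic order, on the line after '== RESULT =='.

Progress:
  pre ⊆ S: {ball_in(b5,rmD), free(right), robot_in(rmD)} ⊆ S  — applicable
  S \ del = {ball_in(b4,rmC), robot_in(rmD)}
  ∪ add   = {ball_in(b4,rmC), carry(b5,right), robot_in(rmD)}

== RESULT ==
["ball_in(b4,rmC)", "carry(b5,right)", "robot_in(rmD)"]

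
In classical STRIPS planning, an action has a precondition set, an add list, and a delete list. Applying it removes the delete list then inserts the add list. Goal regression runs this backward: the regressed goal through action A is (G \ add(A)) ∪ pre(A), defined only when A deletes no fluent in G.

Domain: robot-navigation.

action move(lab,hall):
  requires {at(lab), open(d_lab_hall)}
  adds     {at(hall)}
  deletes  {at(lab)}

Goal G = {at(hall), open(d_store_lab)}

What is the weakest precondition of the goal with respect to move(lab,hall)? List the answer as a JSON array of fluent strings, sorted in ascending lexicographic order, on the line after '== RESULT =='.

Compute (G \ add) ∪ pre:
  G ∩ del = {}  (empty — regression defined)
  G \ add = {at(hall), open(d_store_lab)} \ {at(hall)} = {open(d_store_lab)}
  ∪ pre   = {open(d_store_lab)} ∪ {at(lab), open(d_lab_hall)}
          = {at(lab), open(d_lab_hall), open(d_store_lab)}

== RESULT ==
["at(lab)", "open(d_lab_hall)", "open(d_store_lab)"]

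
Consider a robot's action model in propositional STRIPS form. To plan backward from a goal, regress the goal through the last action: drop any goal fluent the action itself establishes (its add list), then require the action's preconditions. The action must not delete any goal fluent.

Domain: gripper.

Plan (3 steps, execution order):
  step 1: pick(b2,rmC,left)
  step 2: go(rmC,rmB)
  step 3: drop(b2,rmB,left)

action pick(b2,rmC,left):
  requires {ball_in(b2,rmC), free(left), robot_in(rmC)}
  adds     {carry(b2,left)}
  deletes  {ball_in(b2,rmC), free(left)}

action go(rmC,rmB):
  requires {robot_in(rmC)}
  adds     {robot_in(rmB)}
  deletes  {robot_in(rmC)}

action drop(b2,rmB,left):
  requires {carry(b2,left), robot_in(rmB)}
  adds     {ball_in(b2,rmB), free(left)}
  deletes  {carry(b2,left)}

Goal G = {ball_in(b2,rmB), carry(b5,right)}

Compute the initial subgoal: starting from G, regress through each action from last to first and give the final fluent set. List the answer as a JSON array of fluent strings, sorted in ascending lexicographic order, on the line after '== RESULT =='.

Regress step by step:
  through step 3 (drop(b2,rmB,left)): drop {ball_in(b2,rmB)}, keep {carry(b5,right)}, require {carry(b2,left), robot_in(rmB)}
    → {carry(b2,left), carry(b5,right), robot_in(rmB)}
  through step 2 (go(rmC,rmB)): drop {robot_in(rmB)}, keep {carry(b2,left), carry(b5,right)}, require {robot_in(rmC)}
    → {carry(b2,left), carry(b5,right), robot_in(rmC)}
  through step 1 (pick(b2,rmC,left)): drop {carry(b2,left)}, keep {carry(b5,right), robot_in(rmC)}, require {ball_in(b2,rmC), free(left), robot_in(rmC)}
    → {ball_in(b2,rmC), carry(b5,right), free(left), robot_in(rmC)}

== RESULT ==
["ball_in(b2,rmC)", "carry(b5,right)", "free(left)", "robot_in(rmC)"]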